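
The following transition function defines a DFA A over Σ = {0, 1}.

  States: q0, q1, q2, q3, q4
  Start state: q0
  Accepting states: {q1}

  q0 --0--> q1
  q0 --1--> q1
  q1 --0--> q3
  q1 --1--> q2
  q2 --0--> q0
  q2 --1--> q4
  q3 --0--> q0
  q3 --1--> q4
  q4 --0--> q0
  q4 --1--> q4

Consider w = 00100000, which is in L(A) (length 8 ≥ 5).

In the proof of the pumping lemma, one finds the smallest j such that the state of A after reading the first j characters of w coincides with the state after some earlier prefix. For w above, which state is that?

Run of A on w = 0 0 1 0 0 0 0 0:
  step 0: q0  (start)
  step 1: q1  (read 0: q0→q1)
  step 2: q3  (read 0: q1→q3)
  step 3: q4  (read 1: q3→q4)
  step 4: q0  (read 0: q4→q0)   ← first repeat (q0 seen earlier)
  step 5: q1  (read 0: q0→q1)
  step 6: q3  (read 0: q1→q3)
  step 7: q0  (read 0: q3→q0)
  step 8: q1  (read 0: q0→q1)

The earliest repeat is at step j = 4: A is in q0, which it already visited at step i = 0.
The DFA has 5 states, so the proof of the pumping lemma guarantees a repeated state among the first 5+1 visited; the segment between the two visits is the pumpable y.

q0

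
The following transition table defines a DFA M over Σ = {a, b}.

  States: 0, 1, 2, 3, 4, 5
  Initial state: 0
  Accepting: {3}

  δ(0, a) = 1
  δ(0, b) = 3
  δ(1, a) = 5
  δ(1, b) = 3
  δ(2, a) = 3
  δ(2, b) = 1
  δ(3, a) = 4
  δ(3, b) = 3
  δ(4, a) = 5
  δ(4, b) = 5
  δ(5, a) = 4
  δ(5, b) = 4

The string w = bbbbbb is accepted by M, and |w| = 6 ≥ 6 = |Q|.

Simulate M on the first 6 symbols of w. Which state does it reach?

State sequence: 0 -b-> 3 -b-> 3 -b-> 3 -b-> 3 -b-> 3 -b-> 3

After reading 6 characters, M is in state 3.

3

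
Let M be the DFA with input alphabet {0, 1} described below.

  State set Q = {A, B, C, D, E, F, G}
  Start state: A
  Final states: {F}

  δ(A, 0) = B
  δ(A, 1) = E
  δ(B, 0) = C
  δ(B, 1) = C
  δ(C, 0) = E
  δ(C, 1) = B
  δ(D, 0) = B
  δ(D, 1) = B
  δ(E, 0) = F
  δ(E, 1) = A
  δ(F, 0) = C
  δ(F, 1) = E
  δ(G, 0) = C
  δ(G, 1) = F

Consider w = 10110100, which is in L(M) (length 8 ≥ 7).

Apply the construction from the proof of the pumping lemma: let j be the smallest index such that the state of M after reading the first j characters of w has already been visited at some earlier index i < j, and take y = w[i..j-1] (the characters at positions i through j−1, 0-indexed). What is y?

State sequence: A -1-> E -0-> F -1-> E -1-> A -0-> B -1-> C -0-> E -0-> F
First repeat at step 3: E was already visited.

So i = 1, j = 3, giving x = w[0:1] = 1, y = w[1:3] = 01, z = w[3:8] = 10100.
Check: |xy| = 3 ≤ 7 and |y| = 2 ≥ 1. Reading y takes M from E back to E, so every xyⁱz is accepted.

01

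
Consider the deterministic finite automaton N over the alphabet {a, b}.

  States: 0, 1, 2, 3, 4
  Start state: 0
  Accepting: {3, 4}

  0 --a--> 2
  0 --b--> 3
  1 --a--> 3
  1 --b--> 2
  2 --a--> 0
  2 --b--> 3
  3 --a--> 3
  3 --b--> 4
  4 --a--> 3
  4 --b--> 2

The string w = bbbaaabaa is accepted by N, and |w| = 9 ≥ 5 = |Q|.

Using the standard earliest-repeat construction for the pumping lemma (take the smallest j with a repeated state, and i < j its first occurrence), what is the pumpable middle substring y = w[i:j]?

State sequence: 0 -b-> 3 -b-> 4 -b-> 2 -a-> 0 -a-> 2 -a-> 0 -b-> 3 -a-> 3 -a-> 3
First repeat at step 4: 0 was already visited.

So i = 0, j = 4, giving x = w[0:0] = ε, y = w[0:4] = bbba, z = w[4:9] = aabaa.
Check: |xy| = 4 ≤ 5 and |y| = 4 ≥ 1. Reading y takes N from 0 back to 0, so every xyⁱz is accepted.
With |Q| = 5, pigeonhole forces a state repeat no later than step 5; the substring read between the first and second visits to that state can be pumped.

bbba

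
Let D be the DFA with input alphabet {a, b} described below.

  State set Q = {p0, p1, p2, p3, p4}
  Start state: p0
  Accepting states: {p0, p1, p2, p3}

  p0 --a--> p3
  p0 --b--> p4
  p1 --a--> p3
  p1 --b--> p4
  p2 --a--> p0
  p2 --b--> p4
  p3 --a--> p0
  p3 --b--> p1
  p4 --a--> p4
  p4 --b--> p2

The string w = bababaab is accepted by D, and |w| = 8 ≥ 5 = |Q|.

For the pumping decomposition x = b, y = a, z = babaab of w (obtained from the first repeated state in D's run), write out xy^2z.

baababaab

xy^2z = b·a·a·babaab = baababaab.
Reading y = a takes D from p4 back to p4, so after x·y·y the machine is still in p4, and z then leads to the accepting state p2. Hence baababaab ∈ L(D).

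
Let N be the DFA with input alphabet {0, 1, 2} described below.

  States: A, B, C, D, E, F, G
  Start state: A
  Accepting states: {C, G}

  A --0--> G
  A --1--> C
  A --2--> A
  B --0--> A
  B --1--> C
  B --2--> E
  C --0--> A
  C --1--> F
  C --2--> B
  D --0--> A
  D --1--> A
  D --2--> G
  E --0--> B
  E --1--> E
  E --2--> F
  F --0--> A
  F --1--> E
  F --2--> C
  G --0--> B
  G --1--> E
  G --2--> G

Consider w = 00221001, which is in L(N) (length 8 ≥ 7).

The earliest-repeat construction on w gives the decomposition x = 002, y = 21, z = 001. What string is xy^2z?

0022121001

xy^2z = 002·21·21·001 = 0022121001.
Reading y = 21 takes N from E back to E, so after x·y·y the machine is still in E, and z then leads to the accepting state C. Hence 0022121001 ∈ L(N).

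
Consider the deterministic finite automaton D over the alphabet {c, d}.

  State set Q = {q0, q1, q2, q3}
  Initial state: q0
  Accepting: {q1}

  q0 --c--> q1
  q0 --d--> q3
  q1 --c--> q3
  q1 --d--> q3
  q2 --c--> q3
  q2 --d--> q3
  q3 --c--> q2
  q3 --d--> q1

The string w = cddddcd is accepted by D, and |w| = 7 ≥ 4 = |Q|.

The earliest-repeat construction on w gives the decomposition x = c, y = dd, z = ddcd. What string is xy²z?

xy^2z = c·dd·dd·ddcd = cddddddcd.
Reading y = dd takes D from q1 back to q1, so after x·y·y the machine is still in q1, and z then leads to the accepting state q1. Hence cddddddcd ∈ L(D).

cddddddcd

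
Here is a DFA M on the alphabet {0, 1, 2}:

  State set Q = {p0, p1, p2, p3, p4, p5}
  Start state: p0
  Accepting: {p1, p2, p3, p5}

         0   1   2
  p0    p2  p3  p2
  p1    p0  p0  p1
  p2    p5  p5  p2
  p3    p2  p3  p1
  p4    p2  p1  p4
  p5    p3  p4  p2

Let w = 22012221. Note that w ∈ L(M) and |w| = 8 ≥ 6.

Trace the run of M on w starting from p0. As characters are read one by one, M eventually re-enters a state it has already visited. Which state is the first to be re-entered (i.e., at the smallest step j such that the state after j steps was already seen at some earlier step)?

Run of M on w = 2 2 0 1 2 2 2 1:
  step 0: p0  (start)
  step 1: p2  (read 2: p0→p2)
  step 2: p2  (read 2: p2→p2)   ← first repeat (p2 seen earlier)
  step 3: p5  (read 0: p2→p5)
  step 4: p4  (read 1: p5→p4)
  step 5: p4  (read 2: p4→p4)
  step 6: p4  (read 2: p4→p4)
  step 7: p4  (read 2: p4→p4)
  step 8: p1  (read 1: p4→p1)

The earliest repeat is at step j = 2: M is in p2, which it already visited at step i = 1.
With |Q| = 6, pigeonhole forces a state repeat no later than step 6; the substring read between the first and second visits to that state can be pumped.

p2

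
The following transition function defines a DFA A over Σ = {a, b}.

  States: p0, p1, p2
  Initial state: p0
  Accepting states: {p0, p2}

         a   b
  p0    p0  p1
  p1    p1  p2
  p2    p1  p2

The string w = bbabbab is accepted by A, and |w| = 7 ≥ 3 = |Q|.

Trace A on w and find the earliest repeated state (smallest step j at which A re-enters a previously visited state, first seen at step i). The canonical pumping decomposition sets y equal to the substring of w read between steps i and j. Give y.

Run of A on w = b b a b b a b:
  step 0: p0  (start)
  step 1: p1  (read b: p0→p1)
  step 2: p2  (read b: p1→p2)
  step 3: p1  (read a: p2→p1)   ← first repeat (p1 seen earlier)
  step 4: p2  (read b: p1→p2)
  step 5: p2  (read b: p2→p2)
  step 6: p1  (read a: p2→p1)
  step 7: p2  (read b: p1→p2)

So i = 1, j = 3, giving x = w[0:1] = b, y = w[1:3] = ba, z = w[3:7] = bbab.
Check: |xy| = 3 ≤ 3 and |y| = 2 ≥ 1. Reading y takes A from p1 back to p1, so every xyⁱz is accepted.
The DFA has 3 states, so the proof of the pumping lemma guarantees a repeated state among the first 3+1 visited; the segment between the two visits is the pumpable y.

ba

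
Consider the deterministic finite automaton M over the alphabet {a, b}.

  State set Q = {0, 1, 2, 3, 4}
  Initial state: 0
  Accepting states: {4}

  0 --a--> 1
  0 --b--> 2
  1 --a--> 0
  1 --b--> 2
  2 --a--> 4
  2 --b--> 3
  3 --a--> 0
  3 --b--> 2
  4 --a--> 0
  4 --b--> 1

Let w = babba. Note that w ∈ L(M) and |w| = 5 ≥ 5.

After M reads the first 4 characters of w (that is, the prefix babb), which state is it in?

State sequence: 0 -b-> 2 -a-> 4 -b-> 1 -b-> 2

After reading 4 characters, M is in state 2.
(This kind of state-tracing is the core of the pumping-lemma construction: with 5 states, pigeonhole forces a repeat within the first 5 steps.)

2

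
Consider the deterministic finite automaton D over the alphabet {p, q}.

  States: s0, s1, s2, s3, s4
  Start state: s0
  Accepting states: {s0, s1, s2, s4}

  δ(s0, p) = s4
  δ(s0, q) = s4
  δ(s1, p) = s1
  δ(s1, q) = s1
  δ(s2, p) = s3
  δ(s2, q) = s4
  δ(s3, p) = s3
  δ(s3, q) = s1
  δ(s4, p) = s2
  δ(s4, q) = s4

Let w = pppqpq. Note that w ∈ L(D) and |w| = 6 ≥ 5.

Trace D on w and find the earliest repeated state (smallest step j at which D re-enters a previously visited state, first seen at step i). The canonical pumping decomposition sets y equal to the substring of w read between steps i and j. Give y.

State sequence: s0 -p-> s4 -p-> s2 -p-> s3 -q-> s1 -p-> s1 -q-> s1
First repeat at step 5: s1 was already visited.

So i = 4, j = 5, giving x = w[0:4] = pppq, y = w[4:5] = p, z = w[5:6] = q.
Check: |xy| = 5 ≤ 5 and |y| = 1 ≥ 1. Reading y takes D from s1 back to s1, so every xyⁱz is accepted.
Pumping length from the standard proof: p = 5 (the number of states). The repeated state found above gives |xy| = j ≤ 5 and |y| = j − i ≥ 1.

p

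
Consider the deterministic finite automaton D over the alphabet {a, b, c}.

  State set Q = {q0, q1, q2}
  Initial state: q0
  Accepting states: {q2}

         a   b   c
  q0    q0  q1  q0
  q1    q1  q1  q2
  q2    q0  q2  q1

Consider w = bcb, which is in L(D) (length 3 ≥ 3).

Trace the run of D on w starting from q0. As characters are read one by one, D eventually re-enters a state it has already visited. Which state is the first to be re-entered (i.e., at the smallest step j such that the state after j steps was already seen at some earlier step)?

q2

Run of D on w = b c b:
  step 0: q0  (start)
  step 1: q1  (read b: q0→q1)
  step 2: q2  (read c: q1→q2)
  step 3: q2  (read b: q2→q2)   ← first repeat (q2 seen earlier)

The earliest repeat is at step j = 3: D is in q2, which it already visited at step i = 2.
Since D has 3 states, any run of length ≥ 3 visits 3+1 states, so by pigeonhole some state repeats within the first 3 steps — that repeat gives the pumpable loop.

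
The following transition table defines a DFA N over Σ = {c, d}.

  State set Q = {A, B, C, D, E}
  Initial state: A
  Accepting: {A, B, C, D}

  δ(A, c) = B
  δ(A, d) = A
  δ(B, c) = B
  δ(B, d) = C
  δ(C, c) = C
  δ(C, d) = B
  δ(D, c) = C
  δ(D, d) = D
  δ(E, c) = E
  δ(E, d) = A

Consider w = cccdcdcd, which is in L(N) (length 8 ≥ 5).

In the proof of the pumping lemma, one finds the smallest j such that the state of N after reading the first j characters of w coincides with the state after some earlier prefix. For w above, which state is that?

B

Run of N on w = c c c d c d c d:
  step 0: A  (start)
  step 1: B  (read c: A→B)
  step 2: B  (read c: B→B)   ← first repeat (B seen earlier)
  step 3: B  (read c: B→B)
  step 4: C  (read d: B→C)
  step 5: C  (read c: C→C)
  step 6: B  (read d: C→B)
  step 7: B  (read c: B→B)
  step 8: C  (read d: B→C)

The earliest repeat is at step j = 2: N is in B, which it already visited at step i = 1.
Since N has 5 states, any run of length ≥ 5 visits 5+1 states, so by pigeonhole some state repeats within the first 5 steps — that repeat gives the pumpable loop.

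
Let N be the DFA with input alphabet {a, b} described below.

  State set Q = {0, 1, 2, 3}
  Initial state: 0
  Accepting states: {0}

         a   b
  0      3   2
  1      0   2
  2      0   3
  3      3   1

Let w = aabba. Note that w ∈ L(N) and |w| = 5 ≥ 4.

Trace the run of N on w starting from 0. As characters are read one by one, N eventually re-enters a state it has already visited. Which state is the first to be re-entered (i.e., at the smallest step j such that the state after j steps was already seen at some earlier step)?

3

State sequence: 0 -a-> 3 -a-> 3 -b-> 1 -b-> 2 -a-> 0
First repeat at step 2: 3 was already visited.

The earliest repeat is at step j = 2: N is in 3, which it already visited at step i = 1.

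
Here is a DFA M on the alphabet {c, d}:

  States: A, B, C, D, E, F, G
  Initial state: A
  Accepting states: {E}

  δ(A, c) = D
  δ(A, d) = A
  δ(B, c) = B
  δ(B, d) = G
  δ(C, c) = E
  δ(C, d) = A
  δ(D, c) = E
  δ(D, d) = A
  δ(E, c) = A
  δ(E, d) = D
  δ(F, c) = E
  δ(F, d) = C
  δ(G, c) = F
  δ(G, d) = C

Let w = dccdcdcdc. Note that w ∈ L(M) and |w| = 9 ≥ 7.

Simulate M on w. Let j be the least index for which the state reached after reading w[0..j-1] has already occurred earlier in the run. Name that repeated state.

State sequence: A -d-> A -c-> D -c-> E -d-> D -c-> E -d-> D -c-> E -d-> D -c-> E
First repeat at step 1: A was already visited.

The earliest repeat is at step j = 1: M is in A, which it already visited at step i = 0.
With |Q| = 7, pigeonhole forces a state repeat no later than step 7; the substring read between the first and second visits to that state can be pumped.

A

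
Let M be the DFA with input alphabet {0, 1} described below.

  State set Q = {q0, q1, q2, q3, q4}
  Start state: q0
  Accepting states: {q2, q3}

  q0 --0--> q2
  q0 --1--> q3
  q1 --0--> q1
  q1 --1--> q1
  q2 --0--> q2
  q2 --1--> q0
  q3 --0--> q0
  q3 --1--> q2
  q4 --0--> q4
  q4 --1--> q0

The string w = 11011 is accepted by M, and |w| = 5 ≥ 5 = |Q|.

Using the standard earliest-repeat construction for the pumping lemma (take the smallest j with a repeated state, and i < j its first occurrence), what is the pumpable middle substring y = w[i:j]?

0

Run of M on w = 1 1 0 1 1:
  step 0: q0  (start)
  step 1: q3  (read 1: q0→q3)
  step 2: q2  (read 1: q3→q2)
  step 3: q2  (read 0: q2→q2)   ← first repeat (q2 seen earlier)
  step 4: q0  (read 1: q2→q0)
  step 5: q3  (read 1: q0→q3)

So i = 2, j = 3, giving x = w[0:2] = 11, y = w[2:3] = 0, z = w[3:5] = 11.
Check: |xy| = 3 ≤ 5 and |y| = 1 ≥ 1. Reading y takes M from q2 back to q2, so every xyⁱz is accepted.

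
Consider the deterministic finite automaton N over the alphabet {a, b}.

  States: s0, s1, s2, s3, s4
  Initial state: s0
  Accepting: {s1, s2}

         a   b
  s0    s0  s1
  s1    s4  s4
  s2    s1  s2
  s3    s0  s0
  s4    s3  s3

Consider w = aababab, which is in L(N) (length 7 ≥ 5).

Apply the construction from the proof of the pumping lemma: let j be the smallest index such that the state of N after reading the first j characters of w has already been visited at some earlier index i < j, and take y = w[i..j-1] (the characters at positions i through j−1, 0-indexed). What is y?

Run of N on w = a a b a b a b:
  step 0: s0  (start)
  step 1: s0  (read a: s0→s0)   ← first repeat (s0 seen earlier)
  step 2: s0  (read a: s0→s0)
  step 3: s1  (read b: s0→s1)
  step 4: s4  (read a: s1→s4)
  step 5: s3  (read b: s4→s3)
  step 6: s0  (read a: s3→s0)
  step 7: s1  (read b: s0→s1)

So i = 0, j = 1, giving x = w[0:0] = ε, y = w[0:1] = a, z = w[1:7] = ababab.
Check: |xy| = 1 ≤ 5 and |y| = 1 ≥ 1. Reading y takes N from s0 back to s0, so every xyⁱz is accepted.

a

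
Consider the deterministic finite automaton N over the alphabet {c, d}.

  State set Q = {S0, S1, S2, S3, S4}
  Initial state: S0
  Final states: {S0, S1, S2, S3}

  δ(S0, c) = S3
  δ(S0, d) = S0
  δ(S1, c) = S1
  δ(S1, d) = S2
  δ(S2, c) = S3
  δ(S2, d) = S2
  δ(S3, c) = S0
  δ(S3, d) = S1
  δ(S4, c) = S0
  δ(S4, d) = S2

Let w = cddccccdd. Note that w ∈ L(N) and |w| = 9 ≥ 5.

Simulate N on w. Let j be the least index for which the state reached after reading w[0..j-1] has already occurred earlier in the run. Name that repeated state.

Run of N on w = c d d c c c c d d:
  step 0: S0  (start)
  step 1: S3  (read c: S0→S3)
  step 2: S1  (read d: S3→S1)
  step 3: S2  (read d: S1→S2)
  step 4: S3  (read c: S2→S3)   ← first repeat (S3 seen earlier)
  step 5: S0  (read c: S3→S0)
  step 6: S3  (read c: S0→S3)
  step 7: S0  (read c: S3→S0)
  step 8: S0  (read d: S0→S0)
  step 9: S0  (read d: S0→S0)

The earliest repeat is at step j = 4: N is in S3, which it already visited at step i = 1.
Since N has 5 states, any run of length ≥ 5 visits 5+1 states, so by pigeonhole some state repeats within the first 5 steps — that repeat gives the pumpable loop.

S3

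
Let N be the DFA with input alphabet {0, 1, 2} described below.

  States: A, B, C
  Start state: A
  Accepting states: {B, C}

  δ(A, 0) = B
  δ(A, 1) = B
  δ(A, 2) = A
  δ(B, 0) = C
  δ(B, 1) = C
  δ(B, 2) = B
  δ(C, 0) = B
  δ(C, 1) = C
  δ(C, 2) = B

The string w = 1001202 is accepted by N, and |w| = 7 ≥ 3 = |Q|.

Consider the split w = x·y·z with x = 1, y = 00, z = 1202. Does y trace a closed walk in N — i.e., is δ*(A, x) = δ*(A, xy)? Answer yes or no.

yes

State sequence: A -1-> B -0-> C -0-> B

After x (step 1): B. After xy (step 3): B.
They match, so y = 00 drives N around a cycle from B back to itself; pumping y any number of times keeps N in B before reading z, and xyⁱz ∈ L(N) for every i ≥ 0.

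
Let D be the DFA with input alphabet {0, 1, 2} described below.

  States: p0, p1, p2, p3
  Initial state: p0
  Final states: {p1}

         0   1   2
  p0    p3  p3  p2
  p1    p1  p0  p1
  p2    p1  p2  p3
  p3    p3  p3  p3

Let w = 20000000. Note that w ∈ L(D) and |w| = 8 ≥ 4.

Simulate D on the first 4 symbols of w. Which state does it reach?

State sequence: p0 -2-> p2 -0-> p1 -0-> p1 -0-> p1

After reading 4 characters, D is in state p1.

p1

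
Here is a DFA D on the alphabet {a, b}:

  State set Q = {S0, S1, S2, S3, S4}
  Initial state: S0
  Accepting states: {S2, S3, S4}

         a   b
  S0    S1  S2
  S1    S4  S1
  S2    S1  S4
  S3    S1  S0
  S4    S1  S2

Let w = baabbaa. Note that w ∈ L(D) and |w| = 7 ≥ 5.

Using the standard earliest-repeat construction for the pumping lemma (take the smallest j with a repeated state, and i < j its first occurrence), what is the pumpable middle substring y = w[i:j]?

aab

State sequence: S0 -b-> S2 -a-> S1 -a-> S4 -b-> S2 -b-> S4 -a-> S1 -a-> S4
First repeat at step 4: S2 was already visited.

So i = 1, j = 4, giving x = w[0:1] = b, y = w[1:4] = aab, z = w[4:7] = baa.
Check: |xy| = 4 ≤ 5 and |y| = 3 ≥ 1. Reading y takes D from S2 back to S2, so every xyⁱz is accepted.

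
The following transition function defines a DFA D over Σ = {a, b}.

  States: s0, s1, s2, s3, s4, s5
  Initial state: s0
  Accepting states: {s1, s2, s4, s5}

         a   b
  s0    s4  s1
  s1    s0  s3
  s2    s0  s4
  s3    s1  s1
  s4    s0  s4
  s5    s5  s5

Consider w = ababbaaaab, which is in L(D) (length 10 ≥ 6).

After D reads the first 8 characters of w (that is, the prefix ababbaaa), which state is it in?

State sequence: s0 -a-> s4 -b-> s4 -a-> s0 -b-> s1 -b-> s3 -a-> s1 -a-> s0 -a-> s4

After reading 8 characters, D is in state s4.
(This kind of state-tracing is the core of the pumping-lemma construction: with 6 states, pigeonhole forces a repeat within the first 6 steps.)

s4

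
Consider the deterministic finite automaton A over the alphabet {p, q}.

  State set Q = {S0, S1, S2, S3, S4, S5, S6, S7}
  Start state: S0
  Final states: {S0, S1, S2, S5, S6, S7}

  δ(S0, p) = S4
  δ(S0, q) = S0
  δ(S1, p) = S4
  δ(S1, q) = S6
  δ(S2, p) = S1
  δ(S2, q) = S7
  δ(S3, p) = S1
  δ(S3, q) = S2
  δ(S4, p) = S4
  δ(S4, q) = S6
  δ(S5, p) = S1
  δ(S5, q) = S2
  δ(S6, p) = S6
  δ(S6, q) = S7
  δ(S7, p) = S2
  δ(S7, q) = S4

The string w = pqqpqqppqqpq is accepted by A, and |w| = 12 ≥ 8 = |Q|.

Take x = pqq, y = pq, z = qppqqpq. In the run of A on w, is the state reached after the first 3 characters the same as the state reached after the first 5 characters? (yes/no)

yes

Run of A on the first 5 characters of w = p q q p q:
  step 0: S0  (start)
  step 1: S4  (read p: S0→S4)
  step 2: S6  (read q: S4→S6)
  step 3: S7  (read q: S6→S7)
  step 4: S2  (read p: S7→S2)
  step 5: S7  (read q: S2→S7)

After x (step 3): S7. After xy (step 5): S7.
They match, so y = pq drives A around a cycle from S7 back to itself; pumping y any number of times keeps A in S7 before reading z, and xyⁱz ∈ L(A) for every i ≥ 0.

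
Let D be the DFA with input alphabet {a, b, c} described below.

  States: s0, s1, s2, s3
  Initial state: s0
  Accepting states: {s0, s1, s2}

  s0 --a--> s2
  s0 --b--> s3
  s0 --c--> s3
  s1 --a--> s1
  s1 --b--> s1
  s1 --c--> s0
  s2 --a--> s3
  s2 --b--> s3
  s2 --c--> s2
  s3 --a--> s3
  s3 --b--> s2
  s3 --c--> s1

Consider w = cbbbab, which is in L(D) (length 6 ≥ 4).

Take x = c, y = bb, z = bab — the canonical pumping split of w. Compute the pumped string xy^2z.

xy^2z = c·bb·bb·bab = cbbbbbab.
Reading y = bb takes D from s3 back to s3, so after x·y·y the machine is still in s3, and z then leads to the accepting state s2. Hence cbbbbbab ∈ L(D).

cbbbbbab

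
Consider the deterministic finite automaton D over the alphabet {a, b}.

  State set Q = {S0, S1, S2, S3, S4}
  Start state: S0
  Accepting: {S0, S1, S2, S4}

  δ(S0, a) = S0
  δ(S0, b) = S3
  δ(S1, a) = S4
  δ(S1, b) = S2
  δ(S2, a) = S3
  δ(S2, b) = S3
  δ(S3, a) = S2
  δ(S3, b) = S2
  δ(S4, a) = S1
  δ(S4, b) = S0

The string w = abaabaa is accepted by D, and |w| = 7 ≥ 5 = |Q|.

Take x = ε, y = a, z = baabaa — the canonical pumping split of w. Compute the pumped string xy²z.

xy^2z = ε·a·a·baabaa = aabaabaa.
Reading y = a takes D from S0 back to S0, so after x·y·y the machine is still in S0, and z then leads to the accepting state S2. Hence aabaabaa ∈ L(D).

aabaabaa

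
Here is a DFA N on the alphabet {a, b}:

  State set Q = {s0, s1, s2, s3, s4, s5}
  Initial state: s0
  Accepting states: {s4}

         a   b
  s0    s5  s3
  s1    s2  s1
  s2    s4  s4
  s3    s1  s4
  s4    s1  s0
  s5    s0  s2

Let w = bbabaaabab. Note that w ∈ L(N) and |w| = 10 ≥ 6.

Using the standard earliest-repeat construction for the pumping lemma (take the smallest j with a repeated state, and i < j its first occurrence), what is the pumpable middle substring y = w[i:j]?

b

Run of N on w = b b a b a a a b a b:
  step 0: s0  (start)
  step 1: s3  (read b: s0→s3)
  step 2: s4  (read b: s3→s4)
  step 3: s1  (read a: s4→s1)
  step 4: s1  (read b: s1→s1)   ← first repeat (s1 seen earlier)
  step 5: s2  (read a: s1→s2)
  step 6: s4  (read a: s2→s4)
  step 7: s1  (read a: s4→s1)
  step 8: s1  (read b: s1→s1)
  step 9: s2  (read a: s1→s2)
  step 10: s4  (read b: s2→s4)

So i = 3, j = 4, giving x = w[0:3] = bba, y = w[3:4] = b, z = w[4:10] = aaabab.
Check: |xy| = 4 ≤ 6 and |y| = 1 ≥ 1. Reading y takes N from s1 back to s1, so every xyⁱz is accepted.
Since N has 6 states, any run of length ≥ 6 visits 6+1 states, so by pigeonhole some state repeats within the first 6 steps — that repeat gives the pumpable loop.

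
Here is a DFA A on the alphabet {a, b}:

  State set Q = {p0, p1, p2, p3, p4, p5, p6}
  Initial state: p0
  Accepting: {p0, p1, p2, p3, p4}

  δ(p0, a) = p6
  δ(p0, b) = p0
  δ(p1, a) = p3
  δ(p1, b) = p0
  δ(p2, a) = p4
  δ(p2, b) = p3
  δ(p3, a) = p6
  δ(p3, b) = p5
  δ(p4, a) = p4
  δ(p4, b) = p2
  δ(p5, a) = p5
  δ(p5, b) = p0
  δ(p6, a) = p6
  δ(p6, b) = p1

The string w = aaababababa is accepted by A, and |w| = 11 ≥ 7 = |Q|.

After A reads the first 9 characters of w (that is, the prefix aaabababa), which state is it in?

p6

State sequence: p0 -a-> p6 -a-> p6 -a-> p6 -b-> p1 -a-> p3 -b-> p5 -a-> p5 -b-> p0 -a-> p6

After reading 9 characters, A is in state p6.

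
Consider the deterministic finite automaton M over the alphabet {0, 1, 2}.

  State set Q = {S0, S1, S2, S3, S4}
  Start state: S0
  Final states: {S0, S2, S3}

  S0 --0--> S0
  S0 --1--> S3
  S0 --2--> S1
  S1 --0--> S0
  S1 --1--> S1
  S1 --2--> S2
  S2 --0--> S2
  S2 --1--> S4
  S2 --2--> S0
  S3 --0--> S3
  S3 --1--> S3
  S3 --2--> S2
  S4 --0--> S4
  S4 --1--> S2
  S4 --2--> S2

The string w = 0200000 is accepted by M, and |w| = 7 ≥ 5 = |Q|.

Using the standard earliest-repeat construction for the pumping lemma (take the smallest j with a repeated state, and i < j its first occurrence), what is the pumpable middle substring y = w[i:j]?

State sequence: S0 -0-> S0 -2-> S1 -0-> S0 -0-> S0 -0-> S0 -0-> S0 -0-> S0
First repeat at step 1: S0 was already visited.

So i = 0, j = 1, giving x = w[0:0] = ε, y = w[0:1] = 0, z = w[1:7] = 200000.
Check: |xy| = 1 ≤ 5 and |y| = 1 ≥ 1. Reading y takes M from S0 back to S0, so every xyⁱz is accepted.

0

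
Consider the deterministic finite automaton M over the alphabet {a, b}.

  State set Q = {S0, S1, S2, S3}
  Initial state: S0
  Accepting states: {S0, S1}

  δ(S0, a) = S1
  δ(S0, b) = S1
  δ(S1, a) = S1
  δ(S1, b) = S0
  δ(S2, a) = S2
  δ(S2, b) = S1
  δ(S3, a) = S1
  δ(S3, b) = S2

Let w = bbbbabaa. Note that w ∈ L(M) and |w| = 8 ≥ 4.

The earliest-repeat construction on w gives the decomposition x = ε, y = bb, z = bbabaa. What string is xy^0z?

xy⁰z = xz = ε·bbabaa = bbabaa.
Reading y = bb takes M from S0 back to S0, so after x the machine is still in S0, and z then leads to the accepting state S1. Hence bbabaa ∈ L(M).

bbabaa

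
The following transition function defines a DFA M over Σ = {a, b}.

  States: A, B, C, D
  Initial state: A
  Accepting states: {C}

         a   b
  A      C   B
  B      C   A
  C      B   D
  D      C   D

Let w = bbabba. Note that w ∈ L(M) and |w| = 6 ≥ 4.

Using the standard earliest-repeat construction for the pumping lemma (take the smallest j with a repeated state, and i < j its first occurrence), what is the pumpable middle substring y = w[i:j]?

bb

State sequence: A -b-> B -b-> A -a-> C -b-> D -b-> D -a-> C
First repeat at step 2: A was already visited.

So i = 0, j = 2, giving x = w[0:0] = ε, y = w[0:2] = bb, z = w[2:6] = abba.
Check: |xy| = 2 ≤ 4 and |y| = 2 ≥ 1. Reading y takes M from A back to A, so every xyⁱz is accepted.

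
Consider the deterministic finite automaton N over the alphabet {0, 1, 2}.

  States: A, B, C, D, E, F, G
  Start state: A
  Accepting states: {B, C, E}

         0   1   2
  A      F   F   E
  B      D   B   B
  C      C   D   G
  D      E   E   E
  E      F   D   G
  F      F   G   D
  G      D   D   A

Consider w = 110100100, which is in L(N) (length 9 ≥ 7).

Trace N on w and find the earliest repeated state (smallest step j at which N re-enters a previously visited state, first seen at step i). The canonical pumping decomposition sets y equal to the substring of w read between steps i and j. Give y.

State sequence: A -1-> F -1-> G -0-> D -1-> E -0-> F -0-> F -1-> G -0-> D -0-> E
First repeat at step 5: F was already visited.

So i = 1, j = 5, giving x = w[0:1] = 1, y = w[1:5] = 1010, z = w[5:9] = 0100.
Check: |xy| = 5 ≤ 7 and |y| = 4 ≥ 1. Reading y takes N from F back to F, so every xyⁱz is accepted.
Pumping length from the standard proof: p = 7 (the number of states). The repeated state found above gives |xy| = j ≤ 7 and |y| = j − i ≥ 1.

1010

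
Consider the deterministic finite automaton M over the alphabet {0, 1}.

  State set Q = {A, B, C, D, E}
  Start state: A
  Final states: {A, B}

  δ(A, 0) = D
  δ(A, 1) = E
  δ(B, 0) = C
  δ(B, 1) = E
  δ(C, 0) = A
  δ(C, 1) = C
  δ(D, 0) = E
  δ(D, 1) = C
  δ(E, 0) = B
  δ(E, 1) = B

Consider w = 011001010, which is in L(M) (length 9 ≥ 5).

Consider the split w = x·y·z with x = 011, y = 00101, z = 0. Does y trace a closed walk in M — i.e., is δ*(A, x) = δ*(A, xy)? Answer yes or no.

State sequence: A -0-> D -1-> C -1-> C -0-> A -0-> D -1-> C -0-> A -1-> E

After x (step 3): C. After xy (step 8): E.
They differ (C ≠ E), so y is not a cycle from the state after x; this split is not the one the pumping-lemma construction produces, and pumping y need not keep the string in L(M).

no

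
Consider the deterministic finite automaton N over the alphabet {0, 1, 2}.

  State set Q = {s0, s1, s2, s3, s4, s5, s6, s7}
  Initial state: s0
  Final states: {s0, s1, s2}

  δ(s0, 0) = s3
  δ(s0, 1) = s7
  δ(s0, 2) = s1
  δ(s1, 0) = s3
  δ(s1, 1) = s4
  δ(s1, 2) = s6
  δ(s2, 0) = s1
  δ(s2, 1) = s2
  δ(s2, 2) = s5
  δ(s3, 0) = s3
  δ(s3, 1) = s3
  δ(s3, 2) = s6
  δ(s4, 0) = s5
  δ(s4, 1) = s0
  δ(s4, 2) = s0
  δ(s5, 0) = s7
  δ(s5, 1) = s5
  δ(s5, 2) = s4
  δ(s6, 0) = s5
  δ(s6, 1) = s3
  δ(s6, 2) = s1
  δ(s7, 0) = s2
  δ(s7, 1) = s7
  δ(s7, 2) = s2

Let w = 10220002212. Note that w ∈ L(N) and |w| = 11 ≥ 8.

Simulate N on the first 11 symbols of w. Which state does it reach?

Run of N on the first 11 characters of w = 1 0 2 2 0 0 0 2 2 1 2:
  step 0: s0  (start)
  step 1: s7  (read 1: s0→s7)
  step 2: s2  (read 0: s7→s2)
  step 3: s5  (read 2: s2→s5)
  step 4: s4  (read 2: s5→s4)
  step 5: s5  (read 0: s4→s5)
  step 6: s7  (read 0: s5→s7)
  step 7: s2  (read 0: s7→s2)
  step 8: s5  (read 2: s2→s5)
  step 9: s4  (read 2: s5→s4)
  step 10: s0  (read 1: s4→s0)
  step 11: s1  (read 2: s0→s1)

After reading 11 characters, N is in state s1.

s1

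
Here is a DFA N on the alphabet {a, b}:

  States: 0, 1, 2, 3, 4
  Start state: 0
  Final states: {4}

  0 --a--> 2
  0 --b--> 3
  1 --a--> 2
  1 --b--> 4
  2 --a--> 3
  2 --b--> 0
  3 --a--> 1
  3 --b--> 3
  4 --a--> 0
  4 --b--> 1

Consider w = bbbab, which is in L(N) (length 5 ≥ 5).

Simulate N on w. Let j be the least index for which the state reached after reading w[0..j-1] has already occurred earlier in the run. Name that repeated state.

State sequence: 0 -b-> 3 -b-> 3 -b-> 3 -a-> 1 -b-> 4
First repeat at step 2: 3 was already visited.

The earliest repeat is at step j = 2: N is in 3, which it already visited at step i = 1.
Since N has 5 states, any run of length ≥ 5 visits 5+1 states, so by pigeonhole some state repeats within the first 5 steps — that repeat gives the pumpable loop.

3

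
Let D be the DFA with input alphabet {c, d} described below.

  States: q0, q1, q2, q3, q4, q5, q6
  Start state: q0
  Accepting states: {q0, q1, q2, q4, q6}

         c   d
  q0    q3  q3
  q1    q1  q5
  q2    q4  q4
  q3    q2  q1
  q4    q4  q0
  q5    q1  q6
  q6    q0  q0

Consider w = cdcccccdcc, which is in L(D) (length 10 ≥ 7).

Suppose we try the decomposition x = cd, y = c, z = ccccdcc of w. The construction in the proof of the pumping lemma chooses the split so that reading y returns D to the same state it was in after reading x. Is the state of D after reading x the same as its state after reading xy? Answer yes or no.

yes

Run of D on the first 3 characters of w = c d c:
  step 0: q0  (start)
  step 1: q3  (read c: q0→q3)
  step 2: q1  (read d: q3→q1)
  step 3: q1  (read c: q1→q1)

After x (step 2): q1. After xy (step 3): q1.
They match, so y = c drives D around a cycle from q1 back to itself; pumping y any number of times keeps D in q1 before reading z, and xyⁱz ∈ L(D) for every i ≥ 0.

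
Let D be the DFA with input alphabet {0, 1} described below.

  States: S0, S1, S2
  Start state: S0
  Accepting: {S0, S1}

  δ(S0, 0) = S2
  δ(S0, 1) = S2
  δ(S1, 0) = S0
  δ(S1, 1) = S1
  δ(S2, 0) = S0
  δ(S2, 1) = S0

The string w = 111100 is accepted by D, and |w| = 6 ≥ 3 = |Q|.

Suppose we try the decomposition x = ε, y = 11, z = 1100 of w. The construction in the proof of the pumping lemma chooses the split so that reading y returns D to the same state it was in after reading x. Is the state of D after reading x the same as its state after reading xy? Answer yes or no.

yes

State sequence: S0 -1-> S2 -1-> S0

After x (step 0): S0. After xy (step 2): S0.
They match, so y = 11 drives D around a cycle from S0 back to itself; pumping y any number of times keeps D in S0 before reading z, and xyⁱz ∈ L(D) for every i ≥ 0.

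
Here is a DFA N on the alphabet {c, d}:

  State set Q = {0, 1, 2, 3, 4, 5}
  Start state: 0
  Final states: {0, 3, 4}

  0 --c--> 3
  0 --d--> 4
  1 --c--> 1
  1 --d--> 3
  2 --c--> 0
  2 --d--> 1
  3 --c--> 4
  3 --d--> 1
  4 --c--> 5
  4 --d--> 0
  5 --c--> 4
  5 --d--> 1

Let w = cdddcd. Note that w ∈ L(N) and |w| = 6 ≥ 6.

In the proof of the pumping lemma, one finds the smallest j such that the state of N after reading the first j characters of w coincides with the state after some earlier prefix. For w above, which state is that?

3

State sequence: 0 -c-> 3 -d-> 1 -d-> 3 -d-> 1 -c-> 1 -d-> 3
First repeat at step 3: 3 was already visited.

The earliest repeat is at step j = 3: N is in 3, which it already visited at step i = 1.
With |Q| = 6, pigeonhole forces a state repeat no later than step 6; the substring read between the first and second visits to that state can be pumped.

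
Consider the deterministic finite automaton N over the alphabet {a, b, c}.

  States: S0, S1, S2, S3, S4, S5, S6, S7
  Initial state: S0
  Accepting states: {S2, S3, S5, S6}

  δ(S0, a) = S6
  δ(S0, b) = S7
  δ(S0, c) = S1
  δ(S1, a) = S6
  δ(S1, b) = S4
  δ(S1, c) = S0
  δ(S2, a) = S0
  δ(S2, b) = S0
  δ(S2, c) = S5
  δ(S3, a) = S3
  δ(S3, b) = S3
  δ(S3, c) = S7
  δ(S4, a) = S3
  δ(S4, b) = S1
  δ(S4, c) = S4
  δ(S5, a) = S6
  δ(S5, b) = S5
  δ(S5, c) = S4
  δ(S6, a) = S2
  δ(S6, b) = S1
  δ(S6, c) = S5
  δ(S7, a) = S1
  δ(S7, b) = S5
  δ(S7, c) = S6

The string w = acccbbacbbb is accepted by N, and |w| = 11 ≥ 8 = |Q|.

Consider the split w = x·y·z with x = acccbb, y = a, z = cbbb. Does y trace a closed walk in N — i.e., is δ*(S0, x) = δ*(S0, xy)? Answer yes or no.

no

State sequence: S0 -a-> S6 -c-> S5 -c-> S4 -c-> S4 -b-> S1 -b-> S4 -a-> S3

After x (step 6): S4. After xy (step 7): S3.
They differ (S4 ≠ S3), so y is not a cycle from the state after x; this split is not the one the pumping-lemma construction produces, and pumping y need not keep the string in L(N).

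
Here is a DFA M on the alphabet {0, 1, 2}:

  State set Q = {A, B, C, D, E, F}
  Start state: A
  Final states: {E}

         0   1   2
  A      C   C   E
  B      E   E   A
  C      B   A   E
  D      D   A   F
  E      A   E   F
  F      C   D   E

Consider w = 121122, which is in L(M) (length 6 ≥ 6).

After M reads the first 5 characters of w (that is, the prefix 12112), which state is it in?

Run of M on the first 5 characters of w = 1 2 1 1 2:
  step 0: A  (start)
  step 1: C  (read 1: A→C)
  step 2: E  (read 2: C→E)
  step 3: E  (read 1: E→E)
  step 4: E  (read 1: E→E)
  step 5: F  (read 2: E→F)

After reading 5 characters, M is in state F.

F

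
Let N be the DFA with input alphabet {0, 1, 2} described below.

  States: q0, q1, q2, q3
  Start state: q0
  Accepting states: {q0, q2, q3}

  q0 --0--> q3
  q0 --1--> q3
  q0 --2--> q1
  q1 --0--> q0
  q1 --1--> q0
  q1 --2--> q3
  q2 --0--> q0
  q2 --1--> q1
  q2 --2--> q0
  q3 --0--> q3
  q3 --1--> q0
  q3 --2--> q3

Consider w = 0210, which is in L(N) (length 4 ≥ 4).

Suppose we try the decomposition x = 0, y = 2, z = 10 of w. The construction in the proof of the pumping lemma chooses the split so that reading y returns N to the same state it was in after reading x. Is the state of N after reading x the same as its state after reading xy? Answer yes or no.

yes

State sequence: q0 -0-> q3 -2-> q3

After x (step 1): q3. After xy (step 2): q3.
They match, so y = 2 drives N around a cycle from q3 back to itself; pumping y any number of times keeps N in q3 before reading z, and xyⁱz ∈ L(N) for every i ≥ 0.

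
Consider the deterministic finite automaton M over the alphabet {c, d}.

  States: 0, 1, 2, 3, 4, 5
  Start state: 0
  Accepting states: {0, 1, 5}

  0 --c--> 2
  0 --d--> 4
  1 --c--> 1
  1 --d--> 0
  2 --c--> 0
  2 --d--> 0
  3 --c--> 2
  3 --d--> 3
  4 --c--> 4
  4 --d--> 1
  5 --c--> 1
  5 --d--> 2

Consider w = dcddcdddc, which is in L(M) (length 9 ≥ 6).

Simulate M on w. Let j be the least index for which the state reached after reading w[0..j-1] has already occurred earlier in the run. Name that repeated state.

State sequence: 0 -d-> 4 -c-> 4 -d-> 1 -d-> 0 -c-> 2 -d-> 0 -d-> 4 -d-> 1 -c-> 1
First repeat at step 2: 4 was already visited.

The earliest repeat is at step j = 2: M is in 4, which it already visited at step i = 1.

4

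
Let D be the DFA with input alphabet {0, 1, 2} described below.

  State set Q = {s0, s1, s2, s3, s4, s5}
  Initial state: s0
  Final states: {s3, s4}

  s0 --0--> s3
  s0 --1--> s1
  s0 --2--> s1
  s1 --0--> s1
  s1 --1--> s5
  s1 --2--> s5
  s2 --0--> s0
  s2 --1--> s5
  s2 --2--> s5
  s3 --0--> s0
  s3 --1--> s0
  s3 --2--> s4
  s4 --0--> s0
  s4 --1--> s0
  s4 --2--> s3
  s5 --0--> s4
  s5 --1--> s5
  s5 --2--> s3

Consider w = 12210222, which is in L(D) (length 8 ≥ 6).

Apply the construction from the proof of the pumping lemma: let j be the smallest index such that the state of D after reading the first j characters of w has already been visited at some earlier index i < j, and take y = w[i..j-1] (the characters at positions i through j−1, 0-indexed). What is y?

1221

State sequence: s0 -1-> s1 -2-> s5 -2-> s3 -1-> s0 -0-> s3 -2-> s4 -2-> s3 -2-> s4
First repeat at step 4: s0 was already visited.

So i = 0, j = 4, giving x = w[0:0] = ε, y = w[0:4] = 1221, z = w[4:8] = 0222.
Check: |xy| = 4 ≤ 6 and |y| = 4 ≥ 1. Reading y takes D from s0 back to s0, so every xyⁱz is accepted.
The DFA has 6 states, so the proof of the pumping lemma guarantees a repeated state among the first 6+1 visited; the segment between the two visits is the pumpable y.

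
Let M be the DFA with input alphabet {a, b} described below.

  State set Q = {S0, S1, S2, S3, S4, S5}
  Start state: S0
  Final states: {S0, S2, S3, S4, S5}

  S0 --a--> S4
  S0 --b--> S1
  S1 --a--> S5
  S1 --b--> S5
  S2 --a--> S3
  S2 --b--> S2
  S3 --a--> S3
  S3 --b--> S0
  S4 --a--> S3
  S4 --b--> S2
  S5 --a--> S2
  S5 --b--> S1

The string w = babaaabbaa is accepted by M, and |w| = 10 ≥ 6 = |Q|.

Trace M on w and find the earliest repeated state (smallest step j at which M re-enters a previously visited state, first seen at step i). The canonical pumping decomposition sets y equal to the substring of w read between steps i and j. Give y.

State sequence: S0 -b-> S1 -a-> S5 -b-> S1 -a-> S5 -a-> S2 -a-> S3 -b-> S0 -b-> S1 -a-> S5 -a-> S2
First repeat at step 3: S1 was already visited.

So i = 1, j = 3, giving x = w[0:1] = b, y = w[1:3] = ab, z = w[3:10] = aaabbaa.
Check: |xy| = 3 ≤ 6 and |y| = 2 ≥ 1. Reading y takes M from S1 back to S1, so every xyⁱz is accepted.
The DFA has 6 states, so the proof of the pumping lemma guarantees a repeated state among the first 6+1 visited; the segment between the two visits is the pumpable y.

ab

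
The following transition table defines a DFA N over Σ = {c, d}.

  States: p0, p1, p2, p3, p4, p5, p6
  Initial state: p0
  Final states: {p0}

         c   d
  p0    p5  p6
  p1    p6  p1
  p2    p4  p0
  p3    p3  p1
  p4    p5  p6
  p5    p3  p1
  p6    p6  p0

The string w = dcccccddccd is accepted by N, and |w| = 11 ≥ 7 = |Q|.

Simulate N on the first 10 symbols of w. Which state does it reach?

State sequence: p0 -d-> p6 -c-> p6 -c-> p6 -c-> p6 -c-> p6 -c-> p6 -d-> p0 -d-> p6 -c-> p6 -c-> p6

After reading 10 characters, N is in state p6.
(This kind of state-tracing is the core of the pumping-lemma construction: with 7 states, pigeonhole forces a repeat within the first 7 steps.)

p6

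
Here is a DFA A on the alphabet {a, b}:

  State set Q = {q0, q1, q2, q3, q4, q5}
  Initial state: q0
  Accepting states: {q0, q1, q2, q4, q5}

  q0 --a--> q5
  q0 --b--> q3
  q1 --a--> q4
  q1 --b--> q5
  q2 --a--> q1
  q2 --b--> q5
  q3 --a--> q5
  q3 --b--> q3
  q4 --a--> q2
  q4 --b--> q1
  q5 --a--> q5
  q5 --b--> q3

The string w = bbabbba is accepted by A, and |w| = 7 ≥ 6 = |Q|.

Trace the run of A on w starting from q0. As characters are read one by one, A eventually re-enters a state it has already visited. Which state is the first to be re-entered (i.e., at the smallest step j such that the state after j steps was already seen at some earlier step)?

State sequence: q0 -b-> q3 -b-> q3 -a-> q5 -b-> q3 -b-> q3 -b-> q3 -a-> q5
First repeat at step 2: q3 was already visited.

The earliest repeat is at step j = 2: A is in q3, which it already visited at step i = 1.

q3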